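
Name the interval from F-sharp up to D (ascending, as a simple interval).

The letter names run F→D, a span of 5 letter steps, so the interval is some kind of sixth.
F# to D is 8 semitones. A major sixth is 9, so 8 makes it minor.

minor sixth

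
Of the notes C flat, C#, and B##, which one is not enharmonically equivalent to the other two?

Cb

In 12-tone equal temperament, enharmonic equivalents share a pitch class. Cb is pitch class 11; C# is pitch class 1; B## is pitch class 1.
C# and B## share pitch class 1, while Cb is pitch class 11.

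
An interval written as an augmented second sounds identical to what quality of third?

minor

An augmented second spans 3 semitones.
A third spanning 3 semitones is minor (the major third is 4).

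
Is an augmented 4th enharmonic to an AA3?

An augmented fourth spans 6 semitones; a doubly augmented third spans 6.
They are enharmonically equivalent.

Yes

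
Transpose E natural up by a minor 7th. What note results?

E up a major seventh is D#, so the target letter is D.
From E, a minor seventh is 10 semitones up: D.

D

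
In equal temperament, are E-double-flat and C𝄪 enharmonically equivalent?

Yes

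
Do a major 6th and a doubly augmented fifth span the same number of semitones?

Yes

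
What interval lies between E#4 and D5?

diminished seventh

Counting letters E–F–G–A–B–C–D gives a seventh.
E#→D = 9 semitones, 2 narrower than the major seventh (11), so diminished.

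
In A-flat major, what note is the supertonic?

Degree 2 takes the letter 1 step above A, which is B.
In major, degree 2 sits 2 semitones above the tonic. Ab + 2 semitones is pitch class 10, spelled on B as Bb.

Bb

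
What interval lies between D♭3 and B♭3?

The letter names run D→B, a span of 5 letter steps, so the interval is some kind of sixth.
Db to Bb is 9 semitones. A major sixth is 9, so 9 makes it major.

major sixth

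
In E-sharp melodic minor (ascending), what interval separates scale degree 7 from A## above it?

perfect fifth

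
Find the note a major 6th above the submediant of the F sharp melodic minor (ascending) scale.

The submediant of F# melodic minor (ascending) is D#.
A major sixth (9 semitones) above D# lands on the letter B, giving B#.

B#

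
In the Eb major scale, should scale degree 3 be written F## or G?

G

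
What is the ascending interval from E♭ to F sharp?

Counting letters E–F gives a second.
Eb→F# = 3 semitones, 1 wider than the major second (2), so augmented.

augmented second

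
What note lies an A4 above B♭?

E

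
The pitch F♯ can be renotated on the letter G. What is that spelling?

F# is pitch class 6. The letter G alone is pitch class 7.
To reach pitch class 6 from G requires an offset of -1 semitone, i.e. flat: Gb.

Gb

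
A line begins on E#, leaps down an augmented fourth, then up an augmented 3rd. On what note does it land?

D##

An augmented fourth down from E# is B (letter B, 6 semitones down).
An augmented third up from B is D## (letter D, 5 semitones up).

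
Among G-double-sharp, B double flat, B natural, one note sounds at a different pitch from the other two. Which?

B

In 12-tone equal temperament, enharmonic equivalents share a pitch class. G## is pitch class 9; Bbb is pitch class 9; B is pitch class 11.
G## and Bbb share pitch class 9, while B is pitch class 11.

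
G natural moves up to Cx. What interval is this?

doubly augmented fourth

Counting letters G–A–B–C gives a fourth.
G→C## = 7 semitones, 2 wider than the perfect fourth (5), so doubly augmented.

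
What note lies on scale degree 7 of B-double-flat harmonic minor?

The Bbb harmonic minor scale runs Bbb Cb Dbb Ebb Fb Gbb Ab.
Degree 7 is Ab.

Ab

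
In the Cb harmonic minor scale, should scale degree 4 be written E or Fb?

Fb

Each scale degree takes a distinct letter name. Degree 4 of a scale on C must use the letter F.
Fb and E are enharmonically the same pitch, but only Fb uses the letter F, so it is the correct spelling here.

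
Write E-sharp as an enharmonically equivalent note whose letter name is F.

E# is pitch class 5. The letter F alone is pitch class 5.
Pitch class 5 on F needs no accidental: F.

F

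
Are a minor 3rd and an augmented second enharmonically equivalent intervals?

Yes

A minor third spans 3 semitones; an augmented second spans 3.
They are enharmonically equivalent.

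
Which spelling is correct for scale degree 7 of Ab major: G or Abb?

G

Each scale degree takes a distinct letter name. Degree 7 of a scale on A must use the letter G.
G and Abb are enharmonically the same pitch, but only G uses the letter G, so it is the correct spelling here.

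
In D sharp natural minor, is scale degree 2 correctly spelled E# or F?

E#

Each scale degree takes a distinct letter name. Degree 2 of a scale on D must use the letter E.
E# and F are enharmonically the same pitch, but only E# uses the letter E, so it is the correct spelling here.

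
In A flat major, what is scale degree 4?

Db

The Ab major scale runs Ab Bb C Db Eb F G.
Degree 4 is Db.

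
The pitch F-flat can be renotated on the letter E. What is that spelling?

E

Fb is pitch class 4. The letter E alone is pitch class 4.
Pitch class 4 on E needs no accidental: E.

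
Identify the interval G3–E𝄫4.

diminished sixth

The letter names run G→E, a span of 5 letter steps, so the interval is some kind of sixth.
G to Ebb is 7 semitones. A major sixth is 9, so 7 makes it diminished.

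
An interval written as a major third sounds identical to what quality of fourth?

diminished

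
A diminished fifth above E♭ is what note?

A fifth above E lands on the letter B.
A diminished fifth spans 6 semitones, so Eb moves to pitch class 9. On the letter B that is Bbb.

Bbb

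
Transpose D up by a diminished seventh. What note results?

Cb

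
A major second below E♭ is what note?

Db

A second below E lands on the letter D.
A major second spans 2 semitones, so Eb moves to pitch class 1. On the letter D that is Db.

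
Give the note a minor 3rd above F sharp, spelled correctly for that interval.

A third above F lands on the letter A.
A minor third spans 3 semitones, so F# moves to pitch class 9. On the letter A that is A.

A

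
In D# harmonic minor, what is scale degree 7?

C##

The D# harmonic minor scale runs D# E# F# G# A# B C##.
Degree 7 is C##.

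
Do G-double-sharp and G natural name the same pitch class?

Two spellings are enharmonically equivalent only if they share a pitch class.
Here G## → 9, G → 7; 7 ≠ 9, so they are not.

No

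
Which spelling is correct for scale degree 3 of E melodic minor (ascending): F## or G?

G

Each scale degree takes a distinct letter name. Degree 3 of a scale on E must use the letter G.
G and F## are enharmonically the same pitch, but only G uses the letter G, so it is the correct spelling here.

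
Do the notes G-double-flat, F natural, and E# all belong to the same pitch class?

Yes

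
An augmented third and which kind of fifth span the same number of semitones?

An augmented third spans 5 semitones.
A fifth spanning 5 semitones is doubly diminished (the perfect fifth is 7).

doubly diminished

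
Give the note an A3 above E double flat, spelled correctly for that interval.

E up a major third is G#, so the target letter is G.
From Ebb, an augmented third is 5 semitones up: G.

G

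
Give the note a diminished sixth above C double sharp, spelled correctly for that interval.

A

A sixth above C lands on the letter A.
A diminished sixth spans 7 semitones, so C## moves to pitch class 9. On the letter A that is A.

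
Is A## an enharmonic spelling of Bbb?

Two spellings are enharmonically equivalent only if they share a pitch class.
Here A## → 11, Bbb → 9; 9 ≠ 11, so they are not.

No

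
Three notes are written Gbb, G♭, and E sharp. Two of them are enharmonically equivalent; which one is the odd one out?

In 12-tone equal temperament, enharmonic equivalents share a pitch class. Gbb is pitch class 5; Gb is pitch class 6; E# is pitch class 5.
Gbb and E# share pitch class 5, while Gb is pitch class 6.

Gb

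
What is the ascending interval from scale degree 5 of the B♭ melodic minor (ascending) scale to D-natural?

major sixth

Scale degree 5 of Bb melodic minor (ascending) is F.
F up to D: letters F→D make it a sixth; 9 semitones makes it major.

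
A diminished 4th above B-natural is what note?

A fourth above B lands on the letter E.
A diminished fourth spans 4 semitones, so B moves to pitch class 3. On the letter E that is Eb.

Eb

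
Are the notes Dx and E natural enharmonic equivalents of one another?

D## = pitch class 4 and E = pitch class 4 — the same pitch class, so they are enharmonic equivalents.

Yes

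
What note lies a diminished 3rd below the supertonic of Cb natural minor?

B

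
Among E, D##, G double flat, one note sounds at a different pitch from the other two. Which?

Gbb

In 12-tone equal temperament, enharmonic equivalents share a pitch class. E is pitch class 4; D## is pitch class 4; Gbb is pitch class 5.
E and D## share pitch class 4, while Gbb is pitch class 5.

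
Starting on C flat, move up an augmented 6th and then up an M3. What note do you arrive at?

C#

An augmented sixth up from Cb is A (letter A, 10 semitones up).
A major third up from A is C# (letter C, 4 semitones up).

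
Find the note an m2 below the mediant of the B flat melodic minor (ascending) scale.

C

The mediant of Bb melodic minor (ascending) is Db.
A minor second (1 semitone) below Db lands on the letter C, giving C.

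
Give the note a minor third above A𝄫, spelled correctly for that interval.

Cbb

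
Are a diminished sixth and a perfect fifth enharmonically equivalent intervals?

Yes

A diminished sixth spans 7 semitones; a perfect fifth spans 7.
They are enharmonically equivalent.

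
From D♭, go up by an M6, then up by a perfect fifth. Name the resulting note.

A major sixth up from Db is Bb (letter B, 9 semitones up).
A perfect fifth up from Bb is F (letter F, 7 semitones up).

F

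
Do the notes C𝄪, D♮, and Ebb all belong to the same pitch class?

Yes

C## is pitch class 2; D is pitch class 2; Ebb is pitch class 2.
All spellings map to pitch class 2, so they are enharmonically equivalent.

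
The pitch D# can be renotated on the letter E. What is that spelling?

D# is pitch class 3. The letter E alone is pitch class 4.
To reach pitch class 3 from E requires an offset of -1 semitone, i.e. flat: Eb.

Eb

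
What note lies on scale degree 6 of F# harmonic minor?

D

The F# harmonic minor scale runs F# G# A B C# D E#.
Degree 6 is D.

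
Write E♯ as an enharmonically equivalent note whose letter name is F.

F

E# is pitch class 5. The letter F alone is pitch class 5.
Pitch class 5 on F needs no accidental: F.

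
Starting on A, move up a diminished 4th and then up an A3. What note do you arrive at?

A diminished fourth up from A is Db (letter D, 4 semitones up).
An augmented third up from Db is F# (letter F, 5 semitones up).

F#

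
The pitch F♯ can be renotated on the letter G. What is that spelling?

Gb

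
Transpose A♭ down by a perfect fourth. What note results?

Eb

A fourth below A lands on the letter E.
A perfect fourth spans 5 semitones, so Ab moves to pitch class 3. On the letter E that is Eb.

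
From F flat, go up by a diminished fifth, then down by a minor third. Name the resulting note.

Abb

A diminished fifth up from Fb is Cbb (letter C, 6 semitones up).
A minor third down from Cbb is Abb (letter A, 3 semitones down).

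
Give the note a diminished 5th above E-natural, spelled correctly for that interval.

Bb

E up a perfect fifth is B, so the target letter is B.
From E, a diminished fifth is 6 semitones up: Bb.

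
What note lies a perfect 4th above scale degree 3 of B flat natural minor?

Scale degree 3 of Bb natural minor is Db.
A perfect fourth (5 semitones) above Db lands on the letter G, giving Gb.

Gb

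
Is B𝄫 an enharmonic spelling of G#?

Two spellings are enharmonically equivalent only if they share a pitch class.
Here Bbb → 9, G# → 8; 8 ≠ 9, so they are not.

No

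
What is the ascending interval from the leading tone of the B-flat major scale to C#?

major third

The leading tone of Bb major is A.
A up to C#: letters A→C make it a third; 4 semitones makes it major.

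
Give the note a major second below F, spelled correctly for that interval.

A second below F lands on the letter E.
A major second spans 2 semitones, so F moves to pitch class 3. On the letter E that is Eb.

Eb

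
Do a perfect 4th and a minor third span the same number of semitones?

No

A perfect fourth spans 5 semitones; a minor third spans 3.
The spans differ, so they are not enharmonic equivalents.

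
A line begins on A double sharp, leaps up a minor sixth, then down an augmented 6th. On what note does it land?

A

A minor sixth up from A## is F## (letter F, 8 semitones up).
An augmented sixth down from F## is A (letter A, 10 semitones down).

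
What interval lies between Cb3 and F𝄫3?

diminished fourth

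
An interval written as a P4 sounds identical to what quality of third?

augmented

A perfect fourth spans 5 semitones.
A third spanning 5 semitones is augmented (the major third is 4).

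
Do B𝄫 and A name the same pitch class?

Bbb is pitch class 9; A is pitch class 9.
All spellings map to pitch class 9, so they are enharmonically equivalent.

Yes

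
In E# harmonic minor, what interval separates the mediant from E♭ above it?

diminished sixth

The mediant of E# harmonic minor is G#.
G# up to Eb: letters G→E make it a sixth; 7 semitones makes it diminished.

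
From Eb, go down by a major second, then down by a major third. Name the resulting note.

Bbb

A major second down from Eb is Db (letter D, 2 semitones down).
A major third down from Db is Bbb (letter B, 4 semitones down).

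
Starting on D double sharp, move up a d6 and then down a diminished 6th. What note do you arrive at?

A diminished sixth up from D## is B (letter B, 7 semitones up).
A diminished sixth down from B is D## (letter D, 7 semitones down).

D##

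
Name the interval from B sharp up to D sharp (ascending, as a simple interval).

The letter names run B→D, a span of 2 letter steps, so the interval is some kind of third.
B# to D# is 3 semitones. A major third is 4, so 3 makes it minor.

minor third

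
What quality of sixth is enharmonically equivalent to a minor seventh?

A minor seventh spans 10 semitones.
A sixth spanning 10 semitones is augmented (the major sixth is 9).

augmented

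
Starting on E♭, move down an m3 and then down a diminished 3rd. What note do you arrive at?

A minor third down from Eb is C (letter C, 3 semitones down).
A diminished third down from C is A# (letter A, 2 semitones down).

A#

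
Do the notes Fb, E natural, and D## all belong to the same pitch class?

Fb = pitch class 4 and E = pitch class 4 and D## = pitch class 4 — the same pitch class, so they are enharmonic equivalents.

Yes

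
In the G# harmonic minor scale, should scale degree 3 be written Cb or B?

B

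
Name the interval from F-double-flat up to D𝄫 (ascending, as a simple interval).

major sixth

The letter names run F→D, a span of 5 letter steps, so the interval is some kind of sixth.
Fbb to Dbb is 9 semitones. A major sixth is 9, so 9 makes it major.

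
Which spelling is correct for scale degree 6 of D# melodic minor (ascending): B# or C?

Each scale degree takes a distinct letter name. Degree 6 of a scale on D must use the letter B.
B# and C are enharmonically the same pitch, but only B# uses the letter B, so it is the correct spelling here.

B#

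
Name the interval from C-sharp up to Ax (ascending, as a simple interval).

Counting letters C–D–E–F–G–A gives a sixth.
C#→A## = 10 semitones, 1 wider than the major sixth (9), so augmented.

augmented sixth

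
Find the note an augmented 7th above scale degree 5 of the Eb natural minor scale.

A#

Scale degree 5 of Eb natural minor is Bb.
An augmented seventh (12 semitones) above Bb lands on the letter A, giving A#.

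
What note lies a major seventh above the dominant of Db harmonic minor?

G

The dominant of Db harmonic minor is Ab.
A major seventh (11 semitones) above Ab lands on the letter G, giving G.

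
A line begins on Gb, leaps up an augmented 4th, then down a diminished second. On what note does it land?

B#

An augmented fourth up from Gb is C (letter C, 6 semitones up).
A diminished second down from C is B# (letter B, 0 semitones down).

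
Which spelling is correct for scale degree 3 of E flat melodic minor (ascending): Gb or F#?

Each scale degree takes a distinct letter name. Degree 3 of a scale on E must use the letter G.
Gb and F# are enharmonically the same pitch, but only Gb uses the letter G, so it is the correct spelling here.

Gb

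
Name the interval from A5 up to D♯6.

augmented fourth

The letter names run A→D, a span of 3 letter steps, so the interval is some kind of fourth.
A to D# is 6 semitones. A perfect fourth is 5, so 6 makes it augmented.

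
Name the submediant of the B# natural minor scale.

Degree 6 takes the letter 5 steps above B, which is G.
In natural minor, degree 6 sits 8 semitones above the tonic. B# + 8 semitones is pitch class 8, spelled on G as G#.

G#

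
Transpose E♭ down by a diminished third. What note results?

C#

A third below E lands on the letter C.
A diminished third spans 2 semitones, so Eb moves to pitch class 1. On the letter C that is C#.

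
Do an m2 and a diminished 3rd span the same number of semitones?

A minor second spans 1 semitone; a diminished third spans 2.
The spans differ, so they are not enharmonic equivalents.

No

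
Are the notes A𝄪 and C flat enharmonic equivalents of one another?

Yes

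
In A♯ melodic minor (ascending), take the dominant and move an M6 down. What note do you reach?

The dominant of A# melodic minor (ascending) is E#.
A major sixth (9 semitones) below E# lands on the letter G, giving G#.

G#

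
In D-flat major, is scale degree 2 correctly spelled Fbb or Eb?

Eb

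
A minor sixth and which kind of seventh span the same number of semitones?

doubly diminished

A minor sixth spans 8 semitones.
A seventh spanning 8 semitones is doubly diminished (the major seventh is 11).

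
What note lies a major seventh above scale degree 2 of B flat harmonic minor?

B

Scale degree 2 of Bb harmonic minor is C.
A major seventh (11 semitones) above C lands on the letter B, giving B.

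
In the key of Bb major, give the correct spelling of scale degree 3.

The Bb major scale runs Bb C D Eb F G A.
Degree 3 is D.

D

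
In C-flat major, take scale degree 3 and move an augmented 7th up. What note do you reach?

Scale degree 3 of Cb major is Eb.
An augmented seventh (12 semitones) above Eb lands on the letter D, giving D#.

D#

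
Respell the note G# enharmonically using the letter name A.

Ab

Plain A sits 1 semitone above G#, so on the letter A the same pitch needs a flat: Ab.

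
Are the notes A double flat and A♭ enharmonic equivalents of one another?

No

Abb is pitch class 7; Ab is pitch class 8.
The pitch classes differ (7 vs. 8), so they are not enharmonic equivalents.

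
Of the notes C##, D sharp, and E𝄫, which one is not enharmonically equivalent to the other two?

D#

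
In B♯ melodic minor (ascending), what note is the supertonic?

Degree 2 takes the letter 1 step above B, which is C.
In melodic minor (ascending), degree 2 sits 2 semitones above the tonic. B# + 2 semitones is pitch class 2, spelled on C as C##.

C##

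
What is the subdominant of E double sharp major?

A##

Degree 4 takes the letter 3 steps above E, which is A.
In major, degree 4 sits 5 semitones above the tonic. E## + 5 semitones is pitch class 11, spelled on A as A##.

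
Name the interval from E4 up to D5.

minor seventh

The letter names run E→D, a span of 6 letter steps, so the interval is some kind of seventh.
E to D is 10 semitones. A major seventh is 11, so 10 makes it minor.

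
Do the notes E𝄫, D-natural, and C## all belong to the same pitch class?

Yes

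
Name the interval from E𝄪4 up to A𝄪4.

perfect fourth

Counting letters E–F–G–A gives a fourth.
E##→A## = 5 semitones, exactly the perfect fourth.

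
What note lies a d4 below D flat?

A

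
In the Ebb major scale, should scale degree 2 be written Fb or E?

Fb

Each scale degree takes a distinct letter name. Degree 2 of a scale on E must use the letter F.
Fb and E are enharmonically the same pitch, but only Fb uses the letter F, so it is the correct spelling here.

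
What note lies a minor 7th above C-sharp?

B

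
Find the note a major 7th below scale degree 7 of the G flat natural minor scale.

Gbb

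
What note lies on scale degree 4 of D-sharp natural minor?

G#

Degree 4 takes the letter 3 steps above D, which is G.
In natural minor, degree 4 sits 5 semitones above the tonic. D# + 5 semitones is pitch class 8, spelled on G as G#.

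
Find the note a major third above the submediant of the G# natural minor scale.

G#

The submediant of G# natural minor is E.
A major third (4 semitones) above E lands on the letter G, giving G#.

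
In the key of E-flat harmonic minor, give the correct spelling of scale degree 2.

The Eb harmonic minor scale runs Eb F Gb Ab Bb Cb D.
Degree 2 is F.

F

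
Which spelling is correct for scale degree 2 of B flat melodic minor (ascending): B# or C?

C

Each scale degree takes a distinct letter name. Degree 2 of a scale on B must use the letter C.
C and B# are enharmonically the same pitch, but only C uses the letter C, so it is the correct spelling here.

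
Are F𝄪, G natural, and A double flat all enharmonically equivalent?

Yes

F## = pitch class 7 and G = pitch class 7 and Abb = pitch class 7 — the same pitch class, so they are enharmonic equivalents.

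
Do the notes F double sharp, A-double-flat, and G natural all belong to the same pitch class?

F## is pitch class 7; Abb is pitch class 7; G is pitch class 7.
All spellings map to pitch class 7, so they are enharmonically equivalent.

Yes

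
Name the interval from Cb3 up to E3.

augmented third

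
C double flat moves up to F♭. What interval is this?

The letter names run C→F, a span of 3 letter steps, so the interval is some kind of fourth.
Cbb to Fb is 6 semitones. A perfect fourth is 5, so 6 makes it augmented.

augmented fourth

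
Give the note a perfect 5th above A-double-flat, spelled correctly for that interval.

Ebb

A up a perfect fifth is E, so the target letter is E.
From Abb, a perfect fifth is 7 semitones up: Ebb.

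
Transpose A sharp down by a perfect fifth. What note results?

A down a perfect fifth is D, so the target letter is D.
From A#, a perfect fifth is 7 semitones down: D#.

D#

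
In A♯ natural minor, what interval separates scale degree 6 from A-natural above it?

minor third

Scale degree 6 of A# natural minor is F#.
F# up to A: letters F→A make it a third; 3 semitones makes it minor.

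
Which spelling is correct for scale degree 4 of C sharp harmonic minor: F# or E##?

Each scale degree takes a distinct letter name. Degree 4 of a scale on C must use the letter F.
F# and E## are enharmonically the same pitch, but only F# uses the letter F, so it is the correct spelling here.

F#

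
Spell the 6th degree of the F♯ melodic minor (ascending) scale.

The F# melodic minor (ascending) scale runs F# G# A B C# D# E#.
Degree 6 is D#.

D#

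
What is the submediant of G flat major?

Eb

Degree 6 takes the letter 5 steps above G, which is E.
In major, degree 6 sits 9 semitones above the tonic. Gb + 9 semitones is pitch class 3, spelled on E as Eb.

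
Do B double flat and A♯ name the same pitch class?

Two spellings are enharmonically equivalent only if they share a pitch class.
Here Bbb → 9, A# → 10; 9 ≠ 10, so they are not.

No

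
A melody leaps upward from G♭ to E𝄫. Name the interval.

The letter names run G→E, a span of 5 letter steps, so the interval is some kind of sixth.
Gb to Ebb is 8 semitones. A major sixth is 9, so 8 makes it minor.

minor sixth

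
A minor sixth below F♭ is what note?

F down a major sixth is Ab, so the target letter is A.
From Fb, a minor sixth is 8 semitones down: Ab.

Ab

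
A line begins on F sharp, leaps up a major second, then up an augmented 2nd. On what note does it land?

A major second up from F# is G# (letter G, 2 semitones up).
An augmented second up from G# is A## (letter A, 3 semitones up).

A##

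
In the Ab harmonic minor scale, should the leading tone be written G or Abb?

G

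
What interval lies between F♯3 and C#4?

The letter names run F→C, a span of 4 letter steps, so the interval is some kind of fifth.
F# to C# is 7 semitones. A perfect fifth is 7, so 7 makes it perfect.

perfect fifth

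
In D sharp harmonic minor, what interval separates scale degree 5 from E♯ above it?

perfect fifth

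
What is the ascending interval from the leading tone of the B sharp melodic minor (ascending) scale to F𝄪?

minor sixth

The leading tone of B# melodic minor (ascending) is A##.
A## up to F##: letters A→F make it a sixth; 8 semitones makes it minor.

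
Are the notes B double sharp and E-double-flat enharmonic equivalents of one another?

No

B## is pitch class 1; Ebb is pitch class 2.
The pitch classes differ (1 vs. 2), so they are not enharmonic equivalents.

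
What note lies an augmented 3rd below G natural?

Ebb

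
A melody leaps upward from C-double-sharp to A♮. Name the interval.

diminished sixth

The letter names run C→A, a span of 5 letter steps, so the interval is some kind of sixth.
C## to A is 7 semitones. A major sixth is 9, so 7 makes it diminished.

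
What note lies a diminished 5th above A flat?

Ebb

A fifth above A lands on the letter E.
A diminished fifth spans 6 semitones, so Ab moves to pitch class 2. On the letter E that is Ebb.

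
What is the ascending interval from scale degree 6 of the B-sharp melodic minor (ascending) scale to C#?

Scale degree 6 of B# melodic minor (ascending) is G##.
G## up to C#: letters G→C make it a fourth; 4 semitones makes it diminished.

diminished fourth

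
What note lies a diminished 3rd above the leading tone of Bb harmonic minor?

Cb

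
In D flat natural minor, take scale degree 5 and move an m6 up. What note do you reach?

Scale degree 5 of Db natural minor is Ab.
A minor sixth (8 semitones) above Ab lands on the letter F, giving Fb.

Fb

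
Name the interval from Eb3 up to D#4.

Counting letters E–F–G–A–B–C–D gives a seventh.
Eb→D# = 12 semitones, 1 wider than the major seventh (11), so augmented.

augmented seventh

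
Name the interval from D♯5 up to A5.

Counting letters D–E–F–G–A gives a fifth.
D#→A = 6 semitones, 1 narrower than the perfect fifth (7), so diminished.

diminished fifth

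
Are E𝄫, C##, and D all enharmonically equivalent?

Yes

Ebb is pitch class 2; C## is pitch class 2; D is pitch class 2.
All spellings map to pitch class 2, so they are enharmonically equivalent.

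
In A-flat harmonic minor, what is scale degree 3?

Cb

The Ab harmonic minor scale runs Ab Bb Cb Db Eb Fb G.
Degree 3 is Cb.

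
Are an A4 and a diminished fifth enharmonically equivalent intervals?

Yes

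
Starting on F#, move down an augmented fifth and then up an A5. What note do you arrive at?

F#

An augmented fifth down from F# is Bb (letter B, 8 semitones down).
An augmented fifth up from Bb is F# (letter F, 8 semitones up).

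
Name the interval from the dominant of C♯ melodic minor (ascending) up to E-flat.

The dominant of C# melodic minor (ascending) is G#.
G# up to Eb: letters G→E make it a sixth; 7 semitones makes it diminished.

diminished sixth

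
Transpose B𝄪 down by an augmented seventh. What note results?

C#

A seventh below B lands on the letter C.
An augmented seventh spans 12 semitones, so B## moves to pitch class 1. On the letter C that is C#.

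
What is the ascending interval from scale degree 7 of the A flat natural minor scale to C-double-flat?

Scale degree 7 of Ab natural minor is Gb.
Gb up to Cbb: letters G→C make it a fourth; 4 semitones makes it diminished.

diminished fourth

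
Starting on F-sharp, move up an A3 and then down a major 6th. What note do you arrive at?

C##

An augmented third up from F# is A## (letter A, 5 semitones up).
A major sixth down from A## is C## (letter C, 9 semitones down).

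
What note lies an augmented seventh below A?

A down a major seventh is Bb, so the target letter is B.
From A, an augmented seventh is 12 semitones down: Bbb.

Bbb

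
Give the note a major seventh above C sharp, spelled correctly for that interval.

C up a major seventh is B, so the target letter is B.
From C#, a major seventh is 11 semitones up: B#.

B#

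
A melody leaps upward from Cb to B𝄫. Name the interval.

minor seventh

The letter names run C→B, a span of 6 letter steps, so the interval is some kind of seventh.
Cb to Bbb is 10 semitones. A major seventh is 11, so 10 makes it minor.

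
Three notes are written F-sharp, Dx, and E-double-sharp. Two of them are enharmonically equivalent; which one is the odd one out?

D##

In 12-tone equal temperament, enharmonic equivalents share a pitch class. F# is pitch class 6; D## is pitch class 4; E## is pitch class 6.
F# and E## share pitch class 6, while D## is pitch class 4.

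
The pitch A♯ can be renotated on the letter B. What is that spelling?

A# is pitch class 10. The letter B alone is pitch class 11.
To reach pitch class 10 from B requires an offset of -1 semitone, i.e. flat: Bb.

Bb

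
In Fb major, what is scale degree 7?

Eb

Degree 7 takes the letter 6 steps above F, which is E.
In major, degree 7 sits 11 semitones above the tonic. Fb + 11 semitones is pitch class 3, spelled on E as Eb.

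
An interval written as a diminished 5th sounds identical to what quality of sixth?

A diminished fifth spans 6 semitones.
A sixth spanning 6 semitones is doubly diminished (the major sixth is 9).

doubly diminished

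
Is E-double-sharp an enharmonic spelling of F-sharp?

Yes

E## = pitch class 6 and F# = pitch class 6 — the same pitch class, so they are enharmonic equivalents.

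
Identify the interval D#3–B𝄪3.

augmented sixth

Counting letters D–E–F–G–A–B gives a sixth.
D#→B## = 10 semitones, 1 wider than the major sixth (9), so augmented.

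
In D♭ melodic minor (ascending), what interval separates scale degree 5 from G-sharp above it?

augmented seventh

Scale degree 5 of Db melodic minor (ascending) is Ab.
Ab up to G#: letters A→G make it a seventh; 12 semitones makes it augmented.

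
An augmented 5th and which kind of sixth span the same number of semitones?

minor

An augmented fifth spans 8 semitones.
A sixth spanning 8 semitones is minor (the major sixth is 9).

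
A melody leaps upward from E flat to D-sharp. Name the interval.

Counting letters E–F–G–A–B–C–D gives a seventh.
Eb→D# = 12 semitones, 1 wider than the major seventh (11), so augmented.

augmented seventh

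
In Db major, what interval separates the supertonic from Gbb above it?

The supertonic of Db major is Eb.
Eb up to Gbb: letters E→G make it a third; 2 semitones makes it diminished.

diminished third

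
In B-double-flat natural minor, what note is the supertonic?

Degree 2 takes the letter 1 step above B, which is C.
In natural minor, degree 2 sits 2 semitones above the tonic. Bbb + 2 semitones is pitch class 11, spelled on C as Cb.

Cb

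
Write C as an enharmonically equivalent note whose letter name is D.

Dbb

Plain D sits 2 semitones above C, so on the letter D the same pitch needs a double flat: Dbb.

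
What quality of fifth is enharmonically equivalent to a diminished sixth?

A diminished sixth spans 7 semitones.
A fifth spanning 7 semitones is perfect (the perfect fifth is 7).

perfect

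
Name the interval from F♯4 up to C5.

The letter names run F→C, a span of 4 letter steps, so the interval is some kind of fifth.
F# to C is 6 semitones. A perfect fifth is 7, so 6 makes it diminished.

diminished fifth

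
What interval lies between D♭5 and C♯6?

The letter names run D→C, a span of 6 letter steps, so the interval is some kind of seventh.
Db to C# is 12 semitones. A major seventh is 11, so 12 makes it augmented.

augmented seventh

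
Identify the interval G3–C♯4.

The letter names run G→C, a span of 3 letter steps, so the interval is some kind of fourth.
G to C# is 6 semitones. A perfect fourth is 5, so 6 makes it augmented.

augmented fourth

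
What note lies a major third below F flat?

Dbb

F down a major third is Db, so the target letter is D.
From Fb, a major third is 4 semitones down: Dbb.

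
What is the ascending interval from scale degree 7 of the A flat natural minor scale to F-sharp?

Scale degree 7 of Ab natural minor is Gb.
Gb up to F#: letters G→F make it a seventh; 12 semitones makes it augmented.

augmented seventh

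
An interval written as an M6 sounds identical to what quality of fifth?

doubly augmented

A major sixth spans 9 semitones.
A fifth spanning 9 semitones is doubly augmented (the perfect fifth is 7).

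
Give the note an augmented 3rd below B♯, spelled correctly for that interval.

G

B down a major third is G, so the target letter is G.
From B#, an augmented third is 5 semitones down: G.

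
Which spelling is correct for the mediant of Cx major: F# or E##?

Each scale degree takes a distinct letter name. Degree 3 of a scale on C must use the letter E.
E## and F# are enharmonically the same pitch, but only E## uses the letter E, so it is the correct spelling here.

E##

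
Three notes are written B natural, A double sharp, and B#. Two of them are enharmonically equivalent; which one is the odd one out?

B#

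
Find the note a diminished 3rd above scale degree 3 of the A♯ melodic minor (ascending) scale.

Eb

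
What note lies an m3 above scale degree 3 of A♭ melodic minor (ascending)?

Ebb

Scale degree 3 of Ab melodic minor (ascending) is Cb.
A minor third (3 semitones) above Cb lands on the letter E, giving Ebb.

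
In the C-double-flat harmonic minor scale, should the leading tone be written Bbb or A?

Each scale degree takes a distinct letter name. Degree 7 of a scale on C must use the letter B.
Bbb and A are enharmonically the same pitch, but only Bbb uses the letter B, so it is the correct spelling here.

Bbb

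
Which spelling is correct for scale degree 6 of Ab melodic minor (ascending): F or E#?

Each scale degree takes a distinct letter name. Degree 6 of a scale on A must use the letter F.
F and E# are enharmonically the same pitch, but only F uses the letter F, so it is the correct spelling here.

F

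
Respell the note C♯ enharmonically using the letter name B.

C# is pitch class 1. The letter B alone is pitch class 11.
To reach pitch class 1 from B requires an offset of +2 semitones, i.e. double sharp: B##.

B##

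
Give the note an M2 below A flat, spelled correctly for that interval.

A second below A lands on the letter G.
A major second spans 2 semitones, so Ab moves to pitch class 6. On the letter G that is Gb.

Gb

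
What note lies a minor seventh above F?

Eb

F up a major seventh is E, so the target letter is E.
From F, a minor seventh is 10 semitones up: Eb.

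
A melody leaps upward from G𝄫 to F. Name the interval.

augmented seventh

The letter names run G→F, a span of 6 letter steps, so the interval is some kind of seventh.
Gbb to F is 12 semitones. A major seventh is 11, so 12 makes it augmented.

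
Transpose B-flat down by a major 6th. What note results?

Db

A sixth below B lands on the letter D.
A major sixth spans 9 semitones, so Bb moves to pitch class 1. On the letter D that is Db.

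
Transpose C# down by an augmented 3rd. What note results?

A third below C lands on the letter A.
An augmented third spans 5 semitones, so C# moves to pitch class 8. On the letter A that is Ab.

Ab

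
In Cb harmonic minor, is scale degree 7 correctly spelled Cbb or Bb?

Bb

Each scale degree takes a distinct letter name. Degree 7 of a scale on C must use the letter B.
Bb and Cbb are enharmonically the same pitch, but only Bb uses the letter B, so it is the correct spelling here.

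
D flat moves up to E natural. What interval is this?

augmented second

The letter names run D→E, a span of 1 letter step, so the interval is some kind of second.
Db to E is 3 semitones. A major second is 2, so 3 makes it augmented.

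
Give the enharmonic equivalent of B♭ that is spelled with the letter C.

Plain C sits 2 semitones above Bb, so on the letter C the same pitch needs a double flat: Cbb.

Cbb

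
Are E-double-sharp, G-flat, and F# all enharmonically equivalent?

Yes

E## = pitch class 6 and Gb = pitch class 6 and F# = pitch class 6 — the same pitch class, so they are enharmonic equivalents.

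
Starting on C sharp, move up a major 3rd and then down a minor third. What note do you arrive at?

C##

A major third up from C# is E# (letter E, 4 semitones up).
A minor third down from E# is C## (letter C, 3 semitones down).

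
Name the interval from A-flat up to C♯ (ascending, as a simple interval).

augmented third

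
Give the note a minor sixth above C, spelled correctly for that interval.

C up a major sixth is A, so the target letter is A.
From C, a minor sixth is 8 semitones up: Ab.

Ab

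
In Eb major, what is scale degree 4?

Ab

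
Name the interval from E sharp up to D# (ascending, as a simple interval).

minor seventh

Counting letters E–F–G–A–B–C–D gives a seventh.
E#→D# = 10 semitones, 1 narrower than the major seventh (11), so minor.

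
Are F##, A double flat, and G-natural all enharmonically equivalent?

Yes

F## is pitch class 7; Abb is pitch class 7; G is pitch class 7.
All spellings map to pitch class 7, so they are enharmonically equivalent.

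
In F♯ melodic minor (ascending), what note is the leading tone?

E#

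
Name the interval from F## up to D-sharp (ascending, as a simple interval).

Counting letters F–G–A–B–C–D gives a sixth.
F##→D# = 8 semitones, 1 narrower than the major sixth (9), so minor.

minor sixth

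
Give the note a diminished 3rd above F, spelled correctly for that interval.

Abb

A third above F lands on the letter A.
A diminished third spans 2 semitones, so F moves to pitch class 7. On the letter A that is Abb.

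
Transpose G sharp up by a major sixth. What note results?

G up a major sixth is E, so the target letter is E.
From G#, a major sixth is 9 semitones up: E#.

E#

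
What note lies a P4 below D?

A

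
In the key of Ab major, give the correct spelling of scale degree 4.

Degree 4 takes the letter 3 steps above A, which is D.
In major, degree 4 sits 5 semitones above the tonic. Ab + 5 semitones is pitch class 1, spelled on D as Db.

Db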